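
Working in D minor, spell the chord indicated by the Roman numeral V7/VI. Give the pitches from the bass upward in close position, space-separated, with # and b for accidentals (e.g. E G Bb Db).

V7/VI is a secondary dominant — the dominant seventh of VI. VI in D minor is Bb, so the applied chord's root is F, a perfect fifth above.
Building a dominant seventh chord on F gives F-A-C-Eb.

F A C Eb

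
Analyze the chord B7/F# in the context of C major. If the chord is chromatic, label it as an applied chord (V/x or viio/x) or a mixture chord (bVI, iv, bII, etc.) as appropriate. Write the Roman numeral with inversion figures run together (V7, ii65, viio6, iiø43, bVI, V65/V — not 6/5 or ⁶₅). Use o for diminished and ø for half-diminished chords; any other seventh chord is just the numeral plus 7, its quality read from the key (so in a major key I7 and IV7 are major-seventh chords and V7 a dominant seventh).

V43/iii

The pitches B-D#-F#-A form a dominant seventh chord rooted on B.
B is not a diatonic chord root with this quality in C major, but it lies a perfect fifth above E (iii), so the chord functions as an applied dominant of iii.
With F# in the bass the chord is in second inversion, so the figured bass is 43.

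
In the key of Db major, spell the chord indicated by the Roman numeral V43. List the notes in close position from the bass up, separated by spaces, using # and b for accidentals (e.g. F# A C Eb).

The numeral's case and figure indicate a dominant seventh chord. In Db major its root, the dominant, is Ab.
Stacking thirds from Ab gives Ab-C-Eb-Gb.
With the 43 figure the chord is in second inversion; from the bass Eb upward in close position it reads Eb-Gb-Ab-C.

Eb Gb Ab C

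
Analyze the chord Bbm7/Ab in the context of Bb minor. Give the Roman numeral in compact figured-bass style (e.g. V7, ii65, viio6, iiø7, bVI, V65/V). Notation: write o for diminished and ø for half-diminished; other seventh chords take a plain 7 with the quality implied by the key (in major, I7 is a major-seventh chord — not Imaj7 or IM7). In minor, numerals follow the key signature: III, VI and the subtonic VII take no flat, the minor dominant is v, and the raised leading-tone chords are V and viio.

i42

Stacked in thirds the chord is Bb-Db-F-Ab: a minor seventh chord on Bb.
In Bb minor, Bb is the tonic; the diatonic minor seventh chord there is i7.
With Ab in the bass the chord is in third inversion, so the figured bass is 42.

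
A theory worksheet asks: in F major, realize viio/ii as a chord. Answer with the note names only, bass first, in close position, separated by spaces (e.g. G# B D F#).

The slash marks an applied leading-tone chord: viio of ii. In F major, ii is G, so the leading tone to it is F#, a half step below.
Building a diminished triad on F# gives F#-A-C.

F# A C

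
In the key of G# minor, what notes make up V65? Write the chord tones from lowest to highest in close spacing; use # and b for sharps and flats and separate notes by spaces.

In G# minor, the dominant is D#. The dominant is major (leading tone raised), so V is a dominant seventh chord.
That chord is spelled D#-F##-A#-C#.
With the 65 figure the chord is in first inversion; from the bass F## upward in close position it reads F##-A#-C#-D#.

F## A# C# D#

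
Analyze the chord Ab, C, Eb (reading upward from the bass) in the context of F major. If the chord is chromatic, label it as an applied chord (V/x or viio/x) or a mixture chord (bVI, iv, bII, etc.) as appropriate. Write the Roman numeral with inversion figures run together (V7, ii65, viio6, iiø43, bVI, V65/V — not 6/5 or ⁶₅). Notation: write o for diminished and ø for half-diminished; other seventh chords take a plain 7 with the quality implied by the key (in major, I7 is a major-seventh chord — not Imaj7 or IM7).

The pitches Ab-C-Eb form a major triad rooted on Ab.
Ab is the lowered third degree of F major (diatonic 3 would be A). This is a major triad on the lowered third degree, borrowed from the parallel minor.

bIII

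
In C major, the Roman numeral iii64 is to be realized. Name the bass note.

iii in C major has root E; the chord is E-G-B.
The figure 64 means second inversion — the fifth is in the bass.

B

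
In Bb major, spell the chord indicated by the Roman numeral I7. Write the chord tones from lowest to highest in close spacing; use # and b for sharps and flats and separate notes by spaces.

Bb D F A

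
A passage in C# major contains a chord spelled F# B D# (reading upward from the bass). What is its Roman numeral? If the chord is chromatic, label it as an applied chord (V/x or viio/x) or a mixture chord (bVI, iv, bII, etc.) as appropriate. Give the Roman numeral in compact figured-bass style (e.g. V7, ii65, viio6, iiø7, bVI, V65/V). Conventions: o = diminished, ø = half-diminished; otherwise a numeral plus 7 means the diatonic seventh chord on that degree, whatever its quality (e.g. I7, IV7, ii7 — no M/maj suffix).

bVII64

Stacked in thirds the chord is B-D#-F#: a major triad on B.
B is the lowered seventh degree of C# major (diatonic 7 would be B#). This is a major triad on the lowered seventh degree (the subtonic), borrowed from the parallel minor.
With F# in the bass the chord is in second inversion, so the figured bass is 64.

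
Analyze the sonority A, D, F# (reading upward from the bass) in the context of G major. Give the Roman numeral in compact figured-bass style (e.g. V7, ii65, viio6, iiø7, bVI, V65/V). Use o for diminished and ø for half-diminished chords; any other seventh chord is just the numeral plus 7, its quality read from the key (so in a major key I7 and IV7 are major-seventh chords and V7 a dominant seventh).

V64

Stacked in thirds the chord is D-F#-A: a major triad on D.
D is scale degree 5 in G major, and a major triad on that degree is written V.
With A in the bass the chord is in second inversion, so the figured bass is 64.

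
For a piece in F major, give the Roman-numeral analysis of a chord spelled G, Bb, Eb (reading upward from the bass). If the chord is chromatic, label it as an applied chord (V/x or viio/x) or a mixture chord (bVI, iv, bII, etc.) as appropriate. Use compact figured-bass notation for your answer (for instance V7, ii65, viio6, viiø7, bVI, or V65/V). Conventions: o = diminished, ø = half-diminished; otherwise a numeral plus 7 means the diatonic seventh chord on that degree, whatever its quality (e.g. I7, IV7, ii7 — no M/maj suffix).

bVII6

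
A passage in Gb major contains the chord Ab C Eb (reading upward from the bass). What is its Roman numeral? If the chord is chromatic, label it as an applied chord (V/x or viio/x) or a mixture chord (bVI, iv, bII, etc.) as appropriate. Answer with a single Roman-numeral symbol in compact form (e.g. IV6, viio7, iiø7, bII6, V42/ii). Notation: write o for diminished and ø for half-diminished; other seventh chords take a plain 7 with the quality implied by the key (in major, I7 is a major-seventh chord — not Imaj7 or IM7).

V/V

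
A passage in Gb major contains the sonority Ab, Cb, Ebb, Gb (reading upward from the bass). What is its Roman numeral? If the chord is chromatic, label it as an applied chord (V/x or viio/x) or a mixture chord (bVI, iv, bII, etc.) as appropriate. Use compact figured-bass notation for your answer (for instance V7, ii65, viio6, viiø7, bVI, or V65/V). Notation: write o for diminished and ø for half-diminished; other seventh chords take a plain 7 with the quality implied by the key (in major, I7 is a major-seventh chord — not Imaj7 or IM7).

Stacked in thirds the chord is Ab-Cb-Ebb-Gb: a half-diminished seventh chord on Ab.
Ab is the second degree of Gb major. This is the half-diminished supertonic seventh, borrowed from the parallel minor.

iiø7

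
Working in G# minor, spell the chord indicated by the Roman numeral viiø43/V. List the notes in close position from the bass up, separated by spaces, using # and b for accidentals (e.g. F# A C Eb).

The slash marks an applied leading-tone chord: viio of V. In G# minor, V is D#, so the leading tone to it is C##, a half step below.
Building a half-diminished seventh chord on C## gives C##-E#-G#-B#.
With the 43 figure the chord is in second inversion; from the bass G# upward in close position it reads G#-B#-C##-E#.

G# B# C## E#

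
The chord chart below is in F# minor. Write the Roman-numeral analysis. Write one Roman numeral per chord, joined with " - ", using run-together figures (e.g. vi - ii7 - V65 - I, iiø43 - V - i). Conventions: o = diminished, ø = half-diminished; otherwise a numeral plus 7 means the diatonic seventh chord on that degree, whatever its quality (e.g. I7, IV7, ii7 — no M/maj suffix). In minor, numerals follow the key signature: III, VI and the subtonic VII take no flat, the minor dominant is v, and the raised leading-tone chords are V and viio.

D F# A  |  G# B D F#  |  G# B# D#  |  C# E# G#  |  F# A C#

D-F#-A: major triad on D = scale degree 6 → VI.
G#-B-D-F#: half-diminished seventh chord on G# = scale degree 2 → iiø7.
G#-B#-D#: chromatic; G# is V of V, so V/V.
C#-E#-G#: root C# is the dominant; major triad there is V.
F#-A-C# has root F#, degree 1 in F# minor, so i.

VI - iiø7 - V/V - V - i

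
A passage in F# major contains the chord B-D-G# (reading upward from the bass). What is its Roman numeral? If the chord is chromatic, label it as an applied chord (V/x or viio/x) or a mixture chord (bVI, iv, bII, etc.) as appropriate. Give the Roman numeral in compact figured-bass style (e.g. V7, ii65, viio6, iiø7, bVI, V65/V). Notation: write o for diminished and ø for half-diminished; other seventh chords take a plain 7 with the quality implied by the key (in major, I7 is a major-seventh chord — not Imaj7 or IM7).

Stacked in thirds the chord is G#-B-D: a diminished triad on G#.
G# is the second degree of F# major. This is the diminished supertonic triad, borrowed from the parallel minor.
With B in the bass the chord is in first inversion, so the figured bass is 6.

iio6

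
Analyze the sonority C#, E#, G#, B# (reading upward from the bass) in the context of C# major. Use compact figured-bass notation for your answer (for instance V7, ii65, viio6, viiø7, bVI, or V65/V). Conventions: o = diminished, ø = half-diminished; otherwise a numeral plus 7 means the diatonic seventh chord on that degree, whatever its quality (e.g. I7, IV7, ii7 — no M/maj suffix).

The pitches C#-E#-G#-B# form a major seventh chord rooted on C#.
In C# major, C# is the tonic; the diatonic major seventh chord there is I7.

I7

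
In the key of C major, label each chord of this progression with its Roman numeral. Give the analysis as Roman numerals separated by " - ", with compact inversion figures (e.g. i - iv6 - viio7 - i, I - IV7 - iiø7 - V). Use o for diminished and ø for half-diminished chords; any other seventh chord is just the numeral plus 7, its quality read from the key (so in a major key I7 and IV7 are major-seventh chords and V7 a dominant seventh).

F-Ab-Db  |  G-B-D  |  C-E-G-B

F-Ab-Db is non-diatonic — a major triad on the lowered supertonic (Db): the Neapolitan sixth, bII6 (third, F, in the bass — hence the 6).
G-B-D: major triad on G = scale degree 5 → V.
C-E-G-B: major seventh chord on C = scale degree 1 → I7.

bII6 - V - I7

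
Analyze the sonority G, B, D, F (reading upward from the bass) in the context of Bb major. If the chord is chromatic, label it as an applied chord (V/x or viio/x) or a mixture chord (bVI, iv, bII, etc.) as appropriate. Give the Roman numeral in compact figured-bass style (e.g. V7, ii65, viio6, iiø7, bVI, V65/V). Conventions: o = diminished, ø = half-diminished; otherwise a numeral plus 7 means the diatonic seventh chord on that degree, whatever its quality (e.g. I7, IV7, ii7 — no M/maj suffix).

Stacked in thirds the chord is G-B-D-F: a dominant seventh chord on G.
G is not a diatonic chord root with this quality in Bb major, but it lies a perfect fifth above C (ii), so the chord functions as an applied dominant of ii.

V7/ii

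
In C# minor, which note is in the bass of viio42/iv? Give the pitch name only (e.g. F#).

The applied chord viio42/iv is rooted on E#: E#-G#-B-D.
The figure 42 means third inversion — the seventh is in the bass.

D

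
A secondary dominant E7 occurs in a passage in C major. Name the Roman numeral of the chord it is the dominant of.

The chord is a dominant seventh chord on E.
A dominant resolves down a perfect fifth: E → A. In C major, A is scale degree 6, i.e. vi.

vi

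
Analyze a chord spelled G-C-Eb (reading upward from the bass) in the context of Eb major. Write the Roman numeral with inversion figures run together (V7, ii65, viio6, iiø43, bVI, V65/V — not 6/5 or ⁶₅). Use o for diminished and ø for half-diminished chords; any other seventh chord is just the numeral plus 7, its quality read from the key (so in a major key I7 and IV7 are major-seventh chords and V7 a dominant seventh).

Stacked in thirds the chord is C-Eb-G: a minor triad on C.
In Eb major, C is the submediant; the diatonic minor triad there is vi.
With G in the bass the chord is in second inversion, so the figured bass is 64.

vi64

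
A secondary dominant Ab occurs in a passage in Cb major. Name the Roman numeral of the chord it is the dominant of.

ii

The chord is a major triad on Ab.
A dominant resolves down a perfect fifth: Ab → Db. In Cb major, Db is scale degree 2, i.e. ii.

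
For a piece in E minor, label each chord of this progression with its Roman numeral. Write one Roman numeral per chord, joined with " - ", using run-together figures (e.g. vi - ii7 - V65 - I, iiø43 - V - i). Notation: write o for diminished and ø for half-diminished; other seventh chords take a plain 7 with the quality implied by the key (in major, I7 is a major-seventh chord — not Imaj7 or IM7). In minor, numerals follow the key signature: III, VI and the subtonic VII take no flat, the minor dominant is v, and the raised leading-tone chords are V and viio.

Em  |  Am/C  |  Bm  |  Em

Em: root E is the tonic; minor triad there is i.
Am/C: root A is the subdominant; minor triad there is iv6.
Bm: root B is the dominant; minor triad there is v.
Em has root E, degree 1 in E minor, so i.

i - iv6 - v - i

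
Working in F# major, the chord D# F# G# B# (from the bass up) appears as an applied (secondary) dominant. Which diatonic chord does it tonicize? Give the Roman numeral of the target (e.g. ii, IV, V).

The chord is a dominant seventh chord on G#.
A dominant resolves down a perfect fifth: G# → C#. In F# major, C# is scale degree 5, i.e. V.

V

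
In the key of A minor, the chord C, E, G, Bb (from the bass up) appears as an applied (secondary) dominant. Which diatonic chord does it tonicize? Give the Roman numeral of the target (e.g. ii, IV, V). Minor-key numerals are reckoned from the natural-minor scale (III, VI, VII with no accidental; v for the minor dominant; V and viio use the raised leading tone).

The chord is a dominant seventh chord on C.
A dominant resolves down a perfect fifth: C → F. In A minor, F is scale degree 6, i.e. VI.

VI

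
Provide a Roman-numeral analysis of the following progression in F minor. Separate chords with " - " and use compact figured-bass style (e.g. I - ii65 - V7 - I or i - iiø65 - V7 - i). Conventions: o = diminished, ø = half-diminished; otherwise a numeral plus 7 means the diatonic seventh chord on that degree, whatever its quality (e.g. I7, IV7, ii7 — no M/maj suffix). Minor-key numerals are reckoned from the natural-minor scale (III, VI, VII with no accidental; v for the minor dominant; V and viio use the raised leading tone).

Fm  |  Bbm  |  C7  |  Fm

i - iv - V7 - i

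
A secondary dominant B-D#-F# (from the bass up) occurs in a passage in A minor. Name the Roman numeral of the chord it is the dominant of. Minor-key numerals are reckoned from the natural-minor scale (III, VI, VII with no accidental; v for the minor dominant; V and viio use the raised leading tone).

The chord is a major triad on B.
A dominant resolves down a perfect fifth: B → E. In A minor, E is scale degree 5, i.e. V.

V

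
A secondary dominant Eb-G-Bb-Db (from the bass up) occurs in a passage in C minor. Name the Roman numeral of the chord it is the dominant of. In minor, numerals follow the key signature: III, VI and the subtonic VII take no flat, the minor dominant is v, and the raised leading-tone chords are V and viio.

VI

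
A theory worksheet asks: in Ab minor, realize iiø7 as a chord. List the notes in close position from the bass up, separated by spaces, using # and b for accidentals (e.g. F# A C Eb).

In Ab minor, scale degree 2 is Bb, and the diatonic chord built there is a half-diminished seventh chord.
Stacking thirds from Bb gives Bb-Db-Fb-Ab.

Bb Db Fb Ab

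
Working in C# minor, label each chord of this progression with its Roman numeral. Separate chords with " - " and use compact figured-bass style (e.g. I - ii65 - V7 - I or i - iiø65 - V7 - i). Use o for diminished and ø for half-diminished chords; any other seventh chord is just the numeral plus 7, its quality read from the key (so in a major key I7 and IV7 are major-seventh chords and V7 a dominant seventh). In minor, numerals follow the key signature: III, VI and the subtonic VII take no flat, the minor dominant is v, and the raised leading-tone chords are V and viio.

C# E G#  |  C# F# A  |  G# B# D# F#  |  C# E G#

C#-E-G#: minor triad on C# = scale degree 1 → i.
C#-F#-A: root F# is the subdominant; minor triad there is iv64.
G#-B#-D#-F# has root G#, degree 5 in C# minor, so V7.
C#-E-G# has root C#, degree 1 in C# minor, so i.

i - iv64 - V7 - i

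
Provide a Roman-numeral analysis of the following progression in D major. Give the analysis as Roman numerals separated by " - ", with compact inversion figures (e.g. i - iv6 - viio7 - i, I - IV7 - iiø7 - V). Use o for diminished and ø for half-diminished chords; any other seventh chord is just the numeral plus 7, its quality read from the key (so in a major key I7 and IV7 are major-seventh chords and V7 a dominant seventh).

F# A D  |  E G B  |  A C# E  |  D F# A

F#-A-D: root D is the tonic; major triad there is I6.
E-G-B: root E is the supertonic; minor triad there is ii.
A-C#-E: root A is the dominant; major triad there is V.
D-F#-A: root D is the tonic; major triad there is I.

I6 - ii - V - I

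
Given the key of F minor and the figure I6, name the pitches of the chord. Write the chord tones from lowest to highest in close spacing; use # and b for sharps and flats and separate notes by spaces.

A C F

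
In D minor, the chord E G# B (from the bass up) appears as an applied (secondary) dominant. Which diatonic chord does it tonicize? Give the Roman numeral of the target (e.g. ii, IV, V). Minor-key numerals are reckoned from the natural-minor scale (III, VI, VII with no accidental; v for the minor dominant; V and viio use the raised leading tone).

The chord is a major triad on E.
A dominant resolves down a perfect fifth: E → A. In D minor, A is scale degree 5, i.e. V.

V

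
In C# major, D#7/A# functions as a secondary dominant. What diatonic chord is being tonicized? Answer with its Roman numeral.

The chord is a dominant seventh chord on D#.
A dominant resolves down a perfect fifth: D# → G#. In C# major, G# is scale degree 5, i.e. V.

V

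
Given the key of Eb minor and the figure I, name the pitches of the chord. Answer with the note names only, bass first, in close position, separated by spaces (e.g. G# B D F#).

Eb G Bb

Scale degree 1 in Eb minor is Eb; here the chord built on it is altered to a major triad. I is the major tonic (Picardy third), borrowed from the parallel major.
So the chord is Eb-G-Bb.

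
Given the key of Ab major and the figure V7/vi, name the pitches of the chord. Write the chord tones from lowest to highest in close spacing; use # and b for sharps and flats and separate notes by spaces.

V7/vi is a secondary dominant — the dominant seventh of vi. vi in Ab major is F, so the applied chord's root is C, a perfect fifth above.
Building a dominant seventh chord on C gives C-E-G-Bb.

C E G Bb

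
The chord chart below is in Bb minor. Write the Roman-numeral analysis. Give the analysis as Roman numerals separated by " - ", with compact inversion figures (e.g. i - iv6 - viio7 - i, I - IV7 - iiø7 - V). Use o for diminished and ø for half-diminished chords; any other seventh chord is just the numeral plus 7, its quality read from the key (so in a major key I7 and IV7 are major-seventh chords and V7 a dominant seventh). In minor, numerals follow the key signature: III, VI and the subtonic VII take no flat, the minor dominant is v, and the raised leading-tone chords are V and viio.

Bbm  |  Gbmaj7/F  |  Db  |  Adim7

Bbm: minor triad on Bb = scale degree 1 → i.
Gbmaj7/F: root Gb is the submediant; major seventh chord there is VI42.
Db: major triad on Db = scale degree 3 → III.
Adim7: root A is the leading tone; fully diminished seventh chord there is viio7.

i - VI42 - III - viio7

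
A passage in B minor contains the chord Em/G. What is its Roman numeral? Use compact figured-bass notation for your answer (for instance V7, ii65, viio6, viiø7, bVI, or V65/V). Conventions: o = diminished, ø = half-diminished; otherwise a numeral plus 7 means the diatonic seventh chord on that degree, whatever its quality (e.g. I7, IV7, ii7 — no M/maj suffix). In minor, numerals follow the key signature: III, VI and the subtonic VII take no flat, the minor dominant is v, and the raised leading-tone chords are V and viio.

iv6

The pitches E-G-B form a minor triad rooted on E.
E is scale degree 4 in B minor, and a minor triad on that degree is written iv.
With G in the bass the chord is in first inversion, so the figured bass is 6.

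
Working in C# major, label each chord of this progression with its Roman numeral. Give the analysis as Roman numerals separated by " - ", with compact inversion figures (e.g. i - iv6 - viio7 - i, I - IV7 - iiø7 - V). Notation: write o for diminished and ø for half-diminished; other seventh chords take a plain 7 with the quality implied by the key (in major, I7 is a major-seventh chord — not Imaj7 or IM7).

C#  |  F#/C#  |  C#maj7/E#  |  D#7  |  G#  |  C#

I - IV64 - I65 - V7/V - V - I

C# has root C#, degree 1 in C# major, so I.
F#/C#: major triad on F# = scale degree 4 → IV64.
C#maj7/E# has root C#, degree 1 in C# major, so I65.
D#7: a dominant seventh chord on D#, the applied dominant of V → V7/V.
G#: root G# is the dominant; major triad there is V.
C#: major triad on C# = scale degree 1 → I.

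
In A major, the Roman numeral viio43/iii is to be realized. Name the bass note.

The applied chord viio43/iii is rooted on B#: B#-D#-F#-A.
The figure 43 means second inversion — the fifth is in the bass.

F#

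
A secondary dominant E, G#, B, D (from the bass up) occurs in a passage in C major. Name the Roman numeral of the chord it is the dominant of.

vi

The chord is a dominant seventh chord on E.
A dominant resolves down a perfect fifth: E → A. In C major, A is scale degree 6, i.e. vi.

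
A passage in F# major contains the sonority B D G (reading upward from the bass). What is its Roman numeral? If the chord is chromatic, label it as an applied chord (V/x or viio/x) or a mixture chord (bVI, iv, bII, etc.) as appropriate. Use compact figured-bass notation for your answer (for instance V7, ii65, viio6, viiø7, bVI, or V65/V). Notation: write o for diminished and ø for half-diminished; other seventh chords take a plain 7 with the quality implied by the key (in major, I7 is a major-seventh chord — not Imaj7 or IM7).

The pitches G-B-D form a major triad rooted on G.
G is the lowered second degree of F# major (diatonic 2 would be G#). This is the Neapolitan sixth — a major triad on the lowered second degree, here in its customary first inversion.
With B in the bass the chord is in first inversion, so the figured bass is 6.

bII6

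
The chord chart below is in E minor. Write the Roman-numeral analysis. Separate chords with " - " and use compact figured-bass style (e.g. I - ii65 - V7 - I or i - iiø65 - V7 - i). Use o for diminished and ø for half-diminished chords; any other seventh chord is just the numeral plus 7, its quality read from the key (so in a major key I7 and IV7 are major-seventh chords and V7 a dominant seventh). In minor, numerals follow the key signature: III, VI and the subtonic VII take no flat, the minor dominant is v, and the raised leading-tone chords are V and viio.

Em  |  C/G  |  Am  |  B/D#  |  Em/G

i - VI64 - iv - V6 - i6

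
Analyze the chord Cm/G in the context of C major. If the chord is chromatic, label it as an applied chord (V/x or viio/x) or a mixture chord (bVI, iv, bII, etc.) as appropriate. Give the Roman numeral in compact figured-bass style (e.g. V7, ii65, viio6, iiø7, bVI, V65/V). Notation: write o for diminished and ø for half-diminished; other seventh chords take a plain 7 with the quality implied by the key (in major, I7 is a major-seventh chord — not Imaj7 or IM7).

i64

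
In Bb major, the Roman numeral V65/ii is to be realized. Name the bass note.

B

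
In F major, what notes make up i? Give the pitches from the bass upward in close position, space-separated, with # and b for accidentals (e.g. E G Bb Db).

F Ab C

Scale degree 1 in F major is F; here the chord built on it is altered to a minor triad. i is the minor tonic, borrowed from the parallel minor.
So the chord is F-Ab-C, a minor triad.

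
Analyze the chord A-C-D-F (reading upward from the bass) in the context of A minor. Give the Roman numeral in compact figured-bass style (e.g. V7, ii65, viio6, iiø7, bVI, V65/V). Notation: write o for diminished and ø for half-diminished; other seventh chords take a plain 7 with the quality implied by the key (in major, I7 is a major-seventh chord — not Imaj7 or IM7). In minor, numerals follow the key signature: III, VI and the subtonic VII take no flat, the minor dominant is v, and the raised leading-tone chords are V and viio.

The pitches D-F-A-C form a minor seventh chord rooted on D.
In A minor, D is the subdominant; the diatonic minor seventh chord there is iv7.
With A in the bass the chord is in second inversion, so the figured bass is 43.

iv43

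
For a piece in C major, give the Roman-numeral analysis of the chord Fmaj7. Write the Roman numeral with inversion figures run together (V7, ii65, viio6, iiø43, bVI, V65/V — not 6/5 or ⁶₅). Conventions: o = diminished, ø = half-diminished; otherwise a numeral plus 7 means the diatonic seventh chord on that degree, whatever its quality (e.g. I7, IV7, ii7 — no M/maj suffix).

The pitches F-A-C-E form a major seventh chord rooted on F.
In C major, F is the subdominant; the diatonic major seventh chord there is IV7.

IV7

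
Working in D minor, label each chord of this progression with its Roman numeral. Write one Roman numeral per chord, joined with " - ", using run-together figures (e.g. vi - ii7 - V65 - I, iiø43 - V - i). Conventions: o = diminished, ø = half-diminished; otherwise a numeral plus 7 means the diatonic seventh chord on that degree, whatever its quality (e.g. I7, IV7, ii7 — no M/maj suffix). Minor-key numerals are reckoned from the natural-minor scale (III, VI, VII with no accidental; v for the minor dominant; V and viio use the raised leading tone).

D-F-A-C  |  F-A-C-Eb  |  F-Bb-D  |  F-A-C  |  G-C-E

i7 - V7/VI - VI64 - III - VII64

D-F-A-C: minor seventh chord on D = scale degree 1 → i7.
F-A-C-Eb: chromatic; F is V of VI, so V7/VI.
F-Bb-D: major triad on Bb = scale degree 6 → VI64.
F-A-C has root F, degree 3 in D minor, so III.
G-C-E: major triad on C = scale degree 7 → VII64.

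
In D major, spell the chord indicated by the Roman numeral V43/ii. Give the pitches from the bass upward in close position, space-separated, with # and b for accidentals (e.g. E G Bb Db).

F# A B D#

V43/ii is a secondary dominant — the dominant seventh of ii. ii in D major is E, so the applied chord's root is B, a perfect fifth above.
Building a dominant seventh chord on B gives B-D#-F#-A.
The figured bass 43 indicates second inversion, placing the fifth (F#) in the bass: F#-A-B-D#.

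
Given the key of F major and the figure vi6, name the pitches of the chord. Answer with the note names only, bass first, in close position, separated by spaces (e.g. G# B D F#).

F A D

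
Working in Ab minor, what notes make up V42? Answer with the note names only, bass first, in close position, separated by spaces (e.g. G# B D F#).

In Ab minor, the fifth degree is Eb. The dominant is major (leading tone raised), so V is a dominant seventh chord.
Stacking thirds from Eb gives Eb-G-Bb-Db.
With the 42 figure the chord is in third inversion; from the bass Db upward in close position it reads Db-Eb-G-Bb.

Db Eb G Bb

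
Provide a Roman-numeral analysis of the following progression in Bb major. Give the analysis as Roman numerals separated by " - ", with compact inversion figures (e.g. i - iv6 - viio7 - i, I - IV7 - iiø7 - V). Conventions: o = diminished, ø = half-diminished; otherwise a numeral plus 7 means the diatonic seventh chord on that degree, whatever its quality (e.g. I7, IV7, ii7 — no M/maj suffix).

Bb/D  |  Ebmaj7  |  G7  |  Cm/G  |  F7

I6 - IV7 - V7/ii - ii64 - V7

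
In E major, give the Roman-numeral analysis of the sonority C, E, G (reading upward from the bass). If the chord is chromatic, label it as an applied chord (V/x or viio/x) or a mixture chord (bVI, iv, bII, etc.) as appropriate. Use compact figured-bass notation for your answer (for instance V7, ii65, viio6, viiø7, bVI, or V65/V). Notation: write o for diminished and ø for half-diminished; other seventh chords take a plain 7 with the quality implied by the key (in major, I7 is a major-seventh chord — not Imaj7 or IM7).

Stacked in thirds the chord is C-E-G: a major triad on C.
C is the lowered sixth degree of E major (diatonic 6 would be C#). This is a major triad on the lowered sixth degree, borrowed from the parallel minor.

bVI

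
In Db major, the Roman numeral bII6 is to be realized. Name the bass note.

Gb

bII in Db major has root Ebb; the chord is Ebb-Gb-Bbb.
The figure 6 means first inversion — the third is in the bass.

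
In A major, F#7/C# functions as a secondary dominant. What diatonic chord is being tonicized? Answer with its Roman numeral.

ii

The chord is a dominant seventh chord on F#.
A dominant resolves down a perfect fifth: F# → B. In A major, B is scale degree 2, i.e. ii.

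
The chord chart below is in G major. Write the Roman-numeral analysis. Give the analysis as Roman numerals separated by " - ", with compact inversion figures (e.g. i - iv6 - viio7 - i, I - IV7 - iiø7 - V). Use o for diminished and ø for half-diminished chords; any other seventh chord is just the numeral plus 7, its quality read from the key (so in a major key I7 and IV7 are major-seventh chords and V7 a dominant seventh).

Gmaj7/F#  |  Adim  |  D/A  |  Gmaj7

I42 - iio - V64 - I7

Gmaj7/F# has root G, degree 1 in G major, so I42.
Adim: diminished triad on A — chromatic; iio (borrowed from the parallel minor).
D/A: major triad on D = scale degree 5 → V64.
Gmaj7: major seventh chord on G = scale degree 1 → I7.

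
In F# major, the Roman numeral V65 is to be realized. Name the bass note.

E#

V in F# major has root C#; the chord is C#-E#-G#-B.
The figure 65 means first inversion — the third is in the bass.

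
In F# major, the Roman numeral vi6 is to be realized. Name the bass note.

F#

vi in F# major has root D#; the chord is D#-F#-A#.
The figure 6 means first inversion — the third is in the bass.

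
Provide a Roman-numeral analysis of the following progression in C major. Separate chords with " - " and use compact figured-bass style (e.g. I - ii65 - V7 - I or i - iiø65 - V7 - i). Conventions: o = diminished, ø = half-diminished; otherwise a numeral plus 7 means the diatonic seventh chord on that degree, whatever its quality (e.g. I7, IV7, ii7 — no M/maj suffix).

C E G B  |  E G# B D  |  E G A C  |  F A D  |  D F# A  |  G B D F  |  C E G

I7 - V7/vi - vi43 - ii6 - V/V - V7 - I

C-E-G-B: major seventh chord on C = scale degree 1 → I7.
E-G#-B-D: chromatic; E is V of vi, so V7/vi.
E-G-A-C has root A, degree 6 in C major, so vi43.
F-A-D: root D is the supertonic; minor triad there is ii6.
D-F#-A: a major triad on D, the applied dominant of V → V/V.
G-B-D-F: dominant seventh chord on G = scale degree 5 → V7.
C-E-G has root C, degree 1 in C major, so I.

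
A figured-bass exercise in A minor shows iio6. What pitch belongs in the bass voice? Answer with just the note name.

D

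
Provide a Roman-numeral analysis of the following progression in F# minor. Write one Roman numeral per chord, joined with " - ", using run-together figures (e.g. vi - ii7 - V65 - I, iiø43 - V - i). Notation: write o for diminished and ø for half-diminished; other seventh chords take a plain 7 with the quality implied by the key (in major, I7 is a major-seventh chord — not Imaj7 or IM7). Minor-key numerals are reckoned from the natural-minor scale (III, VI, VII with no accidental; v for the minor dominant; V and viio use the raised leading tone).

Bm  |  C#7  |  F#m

iv - V7 - i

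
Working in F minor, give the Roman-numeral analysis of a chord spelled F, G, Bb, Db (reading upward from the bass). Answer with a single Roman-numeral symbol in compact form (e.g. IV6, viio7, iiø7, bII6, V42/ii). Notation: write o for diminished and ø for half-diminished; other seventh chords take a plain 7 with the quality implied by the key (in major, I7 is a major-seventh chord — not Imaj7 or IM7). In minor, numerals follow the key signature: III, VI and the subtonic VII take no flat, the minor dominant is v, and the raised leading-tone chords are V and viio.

iiø42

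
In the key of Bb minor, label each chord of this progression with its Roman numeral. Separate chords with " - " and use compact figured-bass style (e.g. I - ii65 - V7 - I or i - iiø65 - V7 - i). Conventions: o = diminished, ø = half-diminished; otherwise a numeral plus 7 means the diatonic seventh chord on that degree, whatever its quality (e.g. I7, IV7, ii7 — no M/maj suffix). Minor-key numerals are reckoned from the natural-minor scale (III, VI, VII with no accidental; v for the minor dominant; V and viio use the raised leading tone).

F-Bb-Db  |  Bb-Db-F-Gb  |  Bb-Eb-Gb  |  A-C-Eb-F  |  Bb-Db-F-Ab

i64 - VI65 - iv64 - V65 - i7

F-Bb-Db has root Bb, degree 1 in Bb minor, so i64.
Bb-Db-F-Gb: major seventh chord on Gb = scale degree 6 → VI65.
Bb-Eb-Gb: root Eb is the subdominant; minor triad there is iv64.
A-C-Eb-F has root F, degree 5 in Bb minor, so V65.
Bb-Db-F-Ab: root Bb is the tonic; minor seventh chord there is i7.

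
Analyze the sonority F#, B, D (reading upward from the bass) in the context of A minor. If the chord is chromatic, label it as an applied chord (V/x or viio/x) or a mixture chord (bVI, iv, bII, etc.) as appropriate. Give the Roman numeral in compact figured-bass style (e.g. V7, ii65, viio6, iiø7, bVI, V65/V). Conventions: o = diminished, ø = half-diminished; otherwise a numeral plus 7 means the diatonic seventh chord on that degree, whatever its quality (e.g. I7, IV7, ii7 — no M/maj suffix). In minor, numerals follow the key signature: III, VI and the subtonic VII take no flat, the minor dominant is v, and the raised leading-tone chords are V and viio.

Stacked in thirds the chord is B-D-F#: a minor triad on B.
B is the second degree of A minor. This is the minor supertonic, borrowed from the parallel major (the Dorian ii).
With F# in the bass the chord is in second inversion, so the figured bass is 64.

ii64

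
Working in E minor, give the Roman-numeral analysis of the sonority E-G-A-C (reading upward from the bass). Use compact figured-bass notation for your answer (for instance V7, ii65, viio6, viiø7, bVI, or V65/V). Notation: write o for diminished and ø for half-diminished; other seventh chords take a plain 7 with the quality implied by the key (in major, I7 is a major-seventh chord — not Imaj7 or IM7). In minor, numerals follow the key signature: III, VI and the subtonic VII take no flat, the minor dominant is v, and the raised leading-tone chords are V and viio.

iv43

The pitches A-C-E-G form a minor seventh chord rooted on A.
In E minor, A is the subdominant; the diatonic minor seventh chord there is iv7.
With E in the bass the chord is in second inversion, so the figured bass is 43.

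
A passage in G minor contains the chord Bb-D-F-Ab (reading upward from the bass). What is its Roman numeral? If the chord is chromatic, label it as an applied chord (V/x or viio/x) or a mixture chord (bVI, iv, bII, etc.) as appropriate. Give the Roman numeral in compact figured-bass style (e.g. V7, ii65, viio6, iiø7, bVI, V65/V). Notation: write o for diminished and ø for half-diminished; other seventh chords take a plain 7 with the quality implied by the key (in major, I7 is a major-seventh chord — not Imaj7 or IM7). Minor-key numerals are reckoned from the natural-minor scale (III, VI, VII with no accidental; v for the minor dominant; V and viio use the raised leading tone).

V7/VI

The pitches Bb-D-F-Ab form a dominant seventh chord rooted on Bb.
Bb is not a diatonic chord root with this quality in G minor, but it lies a perfect fifth above Eb (VI), so the chord functions as an applied dominant of VI.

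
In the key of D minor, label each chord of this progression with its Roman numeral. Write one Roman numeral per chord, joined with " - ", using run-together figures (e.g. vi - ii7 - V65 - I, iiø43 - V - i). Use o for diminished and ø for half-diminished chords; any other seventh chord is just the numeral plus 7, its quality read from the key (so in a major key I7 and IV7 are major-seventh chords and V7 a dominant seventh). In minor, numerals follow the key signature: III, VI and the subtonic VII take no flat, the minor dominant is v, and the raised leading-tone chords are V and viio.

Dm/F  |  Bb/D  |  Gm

i6 - VI6 - iv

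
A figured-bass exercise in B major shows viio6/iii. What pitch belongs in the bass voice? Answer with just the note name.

The applied chord viio6/iii is rooted on C##: C##-E#-G#.
The figure 6 means first inversion — the third is in the bass.

E#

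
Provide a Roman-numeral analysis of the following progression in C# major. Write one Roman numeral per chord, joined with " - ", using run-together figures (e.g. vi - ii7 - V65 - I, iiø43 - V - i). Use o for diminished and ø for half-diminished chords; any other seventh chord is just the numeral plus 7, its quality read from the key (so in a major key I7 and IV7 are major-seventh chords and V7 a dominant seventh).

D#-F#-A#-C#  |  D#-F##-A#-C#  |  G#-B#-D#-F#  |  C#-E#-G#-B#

ii7 - V7/V - V7 - I7

D#-F#-A#-C# has root D#, degree 2 in C# major, so ii7.
D#-F##-A#-C# is the secondary dominant of V (dominant seventh chord on D#): V7/V.
G#-B#-D#-F#: root G# is the dominant; dominant seventh chord there is V7.
C#-E#-G#-B# has root C#, degree 1 in C# major, so I7.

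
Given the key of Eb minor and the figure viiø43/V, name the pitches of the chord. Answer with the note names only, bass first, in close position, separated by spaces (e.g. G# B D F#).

viiø43/V is a secondary leading-tone chord. The target V is Bb in Eb minor; the applied chord is rooted a semitone below, on A.
Building a half-diminished seventh chord on A gives A-C-Eb-G.
The figured bass 43 indicates second inversion, placing the fifth (Eb) in the bass: Eb-G-A-C.

Eb G A C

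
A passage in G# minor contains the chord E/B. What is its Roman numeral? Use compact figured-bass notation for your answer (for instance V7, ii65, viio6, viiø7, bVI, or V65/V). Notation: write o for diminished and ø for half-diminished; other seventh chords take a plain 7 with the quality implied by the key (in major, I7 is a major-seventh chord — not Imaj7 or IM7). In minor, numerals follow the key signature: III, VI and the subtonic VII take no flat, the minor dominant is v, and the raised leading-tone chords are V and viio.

Stacked in thirds the chord is E-G#-B: a major triad on E.
In G# minor, E is the submediant; the diatonic major triad there is VI.
With B in the bass the chord is in second inversion, so the figured bass is 64.

VI64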